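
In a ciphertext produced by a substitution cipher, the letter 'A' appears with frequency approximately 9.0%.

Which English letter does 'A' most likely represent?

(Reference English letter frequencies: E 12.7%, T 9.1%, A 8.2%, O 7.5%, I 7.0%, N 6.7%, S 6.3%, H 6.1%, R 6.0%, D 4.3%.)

Step 1: The observed frequency is 9.0%.
Step 2: Compare with English frequencies:
  E: 12.7% (difference: 3.7%)
  T: 9.1% (difference: 0.1%) <-- closest
  A: 8.2% (difference: 0.8%)
  O: 7.5% (difference: 1.5%)
  I: 7.0% (difference: 2.0%)
  N: 6.7% (difference: 2.3%)
  S: 6.3% (difference: 2.7%)
  H: 6.1% (difference: 2.9%)
  R: 6.0% (difference: 3.0%)
  D: 4.3% (difference: 4.7%)
Step 3: 'A' most likely represents 'T' (frequency 9.1%).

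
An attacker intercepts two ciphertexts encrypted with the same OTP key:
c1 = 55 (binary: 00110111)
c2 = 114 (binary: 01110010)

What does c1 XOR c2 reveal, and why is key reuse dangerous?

Step 1: c1 XOR c2 = (m1 XOR k) XOR (m2 XOR k).
Step 2: By XOR associativity/commutativity: = m1 XOR m2 XOR k XOR k = m1 XOR m2.
Step 3: 00110111 XOR 01110010 = 01000101 = 69.
Step 4: The key cancels out! An attacker learns m1 XOR m2 = 69, revealing the relationship between plaintexts.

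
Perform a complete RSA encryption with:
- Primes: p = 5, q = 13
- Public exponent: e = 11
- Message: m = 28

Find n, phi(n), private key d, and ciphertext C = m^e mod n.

Step 1: n = 5 * 13 = 65.
Step 2: phi(n) = (5-1)(13-1) = 4 * 12 = 48.
Step 3: Find d = 11^(-1) mod 48 = 35.
  Verify: 11 * 35 = 385 = 1 (mod 48).
Step 4: C = 28^11 mod 65 = 7.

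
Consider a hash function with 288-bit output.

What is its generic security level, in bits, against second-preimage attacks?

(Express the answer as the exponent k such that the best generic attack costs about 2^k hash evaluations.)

Step 1: The hash has a 288-bit output.
Step 2: Second-preimage resistance means: given a specific input x, it should be infeasible to find a different y with h(y) = h(x).
With a 288-bit output, a generic search for a second preimage costs about 2^288 evaluations (each trial matches the fixed target with probability 2^-288).
Step 3: Security level = 288 bits.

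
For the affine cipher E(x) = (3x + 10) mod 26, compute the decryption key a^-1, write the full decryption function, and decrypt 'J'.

Step 1: Find a^-1, the modular inverse of 3 mod 26.
Step 2: We need 3 * a^-1 = 1 (mod 26).
Step 3: 3 * 9 = 27 = 1 * 26 + 1, so a^-1 = 9.
Step 4: D(y) = 9(y - 10) mod 26.
Step 5: Apply to 'J' (y = 9): D(9) = 9 * (9 - 10) mod 26 = 9 * -1 mod 26 = 17 -> 'R'.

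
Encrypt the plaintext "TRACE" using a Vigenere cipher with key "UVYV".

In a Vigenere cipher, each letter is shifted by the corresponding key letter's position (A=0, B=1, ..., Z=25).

Step 1: Repeat key to match plaintext length:
  Plaintext: TRACE
  Key:       UVYVU
Step 2: Encrypt each letter:
  T(19) + U(20) = (19+20) mod 26 = 13 = N
  R(17) + V(21) = (17+21) mod 26 = 12 = M
  A(0) + Y(24) = (0+24) mod 26 = 24 = Y
  C(2) + V(21) = (2+21) mod 26 = 23 = X
  E(4) + U(20) = (4+20) mod 26 = 24 = Y
Ciphertext: NMYXY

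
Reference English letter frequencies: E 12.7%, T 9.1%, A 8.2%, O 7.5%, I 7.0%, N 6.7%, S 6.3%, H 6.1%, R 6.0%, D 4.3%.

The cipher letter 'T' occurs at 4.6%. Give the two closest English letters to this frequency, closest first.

Step 1: Observed frequency of 'T' is 4.6%.
Step 2: Compute distances to each reference frequency and sort:
  D (4.3%): difference = 0.3% <-- BEST
  R (6.0%): difference = 1.4% <-- RUNNER-UP
  H (6.1%): difference = 1.5%
  S (6.3%): difference = 1.7%
  N (6.7%): difference = 2.1%
Step 3: Most likely is 'D' (4.3%, diff 0.3%); second most likely is 'R' (6.0%, diff 1.4%).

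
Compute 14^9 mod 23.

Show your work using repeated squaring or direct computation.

Step 1: Compute 14^9 mod 23 step by step, reducing modulo 23 at each step.
  14^1 mod 23 = 14
  14^2 mod 23 = (14 * 14) mod 23 = 12
  14^3 mod 23 = (12 * 14) mod 23 = 7
  14^4 mod 23 = (7 * 14) mod 23 = 6
  14^5 mod 23 = (6 * 14) mod 23 = 15
  14^6 mod 23 = (15 * 14) mod 23 = 3
  14^7 mod 23 = (3 * 14) mod 23 = 19
  14^8 mod 23 = (19 * 14) mod 23 = 13
  14^9 mod 23 = (13 * 14) mod 23 = 21
Step 2: Result = 21.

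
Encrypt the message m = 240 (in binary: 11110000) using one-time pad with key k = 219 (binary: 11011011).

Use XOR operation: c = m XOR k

Step 1: Write out the XOR operation bit by bit:
  Message: 11110000
  Key:     11011011
  XOR:     00101011
Step 2: Convert to decimal: 00101011 = 43.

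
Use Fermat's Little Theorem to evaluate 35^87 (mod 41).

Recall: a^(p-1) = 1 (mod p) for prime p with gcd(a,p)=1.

Step 1: Since 41 is prime, by Fermat's Little Theorem: 35^40 = 1 (mod 41).
Step 2: Reduce exponent: 87 mod 40 = 7.
Step 3: So 35^87 = 35^7 (mod 41).
Step 4: 35^7 mod 41 = 12.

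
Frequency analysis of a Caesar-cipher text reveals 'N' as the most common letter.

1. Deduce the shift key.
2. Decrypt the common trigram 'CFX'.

Step 1: In English, 'E' is the most frequent letter (12.7%).
Step 2: The most frequent ciphertext letter is 'N' (position 13).
Step 3: Shift = (13 - 4) mod 26 = 9.
Step 4: Decrypt 'CFX' by shifting back 9:
  C -> T
  F -> W
  X -> O
Step 5: 'CFX' decrypts to 'TWO'.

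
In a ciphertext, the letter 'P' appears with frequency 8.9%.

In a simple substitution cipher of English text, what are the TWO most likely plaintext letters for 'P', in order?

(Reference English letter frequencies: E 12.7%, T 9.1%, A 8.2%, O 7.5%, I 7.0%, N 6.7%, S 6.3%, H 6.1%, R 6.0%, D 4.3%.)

Step 1: Observed frequency of 'P' is 8.9%.
Step 2: Compute distances to each reference frequency and sort:
  T (9.1%): difference = 0.2% <-- BEST
  A (8.2%): difference = 0.7% <-- RUNNER-UP
  O (7.5%): difference = 1.4%
  I (7.0%): difference = 1.9%
  N (6.7%): difference = 2.2%
Step 3: Most likely is 'T' (9.1%, diff 0.2%); second most likely is 'A' (8.2%, diff 0.7%).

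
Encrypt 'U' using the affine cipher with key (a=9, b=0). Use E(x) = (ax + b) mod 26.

Step 1: Convert 'U' to number: x = 20.
Step 2: E(20) = (9 * 20 + 0) mod 26 = 180 mod 26 = 24.
Step 3: Convert 24 back to letter: Y.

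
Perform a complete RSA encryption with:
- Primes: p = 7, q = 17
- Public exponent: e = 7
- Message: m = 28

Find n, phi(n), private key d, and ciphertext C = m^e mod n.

Step 1: n = 7 * 17 = 119.
Step 2: phi(n) = (7-1)(17-1) = 6 * 16 = 96.
Step 3: Find d = 7^(-1) mod 96 = 55.
  Verify: 7 * 55 = 385 = 1 (mod 96).
Step 4: C = 28^7 mod 119 = 105.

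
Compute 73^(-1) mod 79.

Step 1: We need x such that 73 * x = 1 (mod 79).
Step 2: Using the extended Euclidean algorithm or trial:
  73 * 13 = 949 = 12 * 79 + 1.
Step 3: Since 949 mod 79 = 1, the inverse is x = 13.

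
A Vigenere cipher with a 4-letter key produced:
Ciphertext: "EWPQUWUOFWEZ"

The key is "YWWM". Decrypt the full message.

Step 1: Key 'YWWM' has length 4. Extended key: YWWMYWWMYWWM
Step 2: Decrypt each position:
  E(4) - Y(24) = 6 = G
  W(22) - W(22) = 0 = A
  P(15) - W(22) = 19 = T
  Q(16) - M(12) = 4 = E
  U(20) - Y(24) = 22 = W
  W(22) - W(22) = 0 = A
  U(20) - W(22) = 24 = Y
  O(14) - M(12) = 2 = C
  F(5) - Y(24) = 7 = H
  W(22) - W(22) = 0 = A
  E(4) - W(22) = 8 = I
  Z(25) - M(12) = 13 = N
Plaintext: GATEWAYCHAIN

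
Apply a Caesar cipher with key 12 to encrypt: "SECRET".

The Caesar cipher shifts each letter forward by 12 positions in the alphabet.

Step 1: For each letter, shift forward by 12 positions (mod 26).
  S (position 18) -> position (18+12) mod 26 = 4 -> E
  E (position 4) -> position (4+12) mod 26 = 16 -> Q
  C (position 2) -> position (2+12) mod 26 = 14 -> O
  R (position 17) -> position (17+12) mod 26 = 3 -> D
  E (position 4) -> position (4+12) mod 26 = 16 -> Q
  T (position 19) -> position (19+12) mod 26 = 5 -> F
Result: EQODQF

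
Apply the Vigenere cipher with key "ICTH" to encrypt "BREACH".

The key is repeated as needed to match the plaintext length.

Step 1: Repeat key to match plaintext length:
  Plaintext: BREACH
  Key:       ICTHIC
Step 2: Encrypt each letter:
  B(1) + I(8) = (1+8) mod 26 = 9 = J
  R(17) + C(2) = (17+2) mod 26 = 19 = T
  E(4) + T(19) = (4+19) mod 26 = 23 = X
  A(0) + H(7) = (0+7) mod 26 = 7 = H
  C(2) + I(8) = (2+8) mod 26 = 10 = K
  H(7) + C(2) = (7+2) mod 26 = 9 = J
Ciphertext: JTXHKJ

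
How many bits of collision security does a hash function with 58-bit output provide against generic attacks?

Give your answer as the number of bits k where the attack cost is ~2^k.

Step 1: The hash has a 58-bit output.
Step 2: Collision resistance means it should be infeasible to find any x != y with h(x) = h(y).
By the birthday bound, a generic collision search succeeds after about sqrt(2^58) = 2^(58/2) = 2^29 evaluations.
Step 3: Security level = 29 bits.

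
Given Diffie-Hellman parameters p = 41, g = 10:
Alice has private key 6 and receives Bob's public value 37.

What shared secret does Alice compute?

Step 1: s = B^a mod p = 37^6 mod 41.
  37^1 mod 41 = 37
  37^2 mod 41 = (37 * 37) mod 41 = 16
  37^3 mod 41 = (16 * 37) mod 41 = 18
  37^4 mod 41 = (18 * 37) mod 41 = 10
  37^5 mod 41 = (10 * 37) mod 41 = 1
  37^6 mod 41 = (1 * 37) mod 41 = 37
Result: shared secret = 37.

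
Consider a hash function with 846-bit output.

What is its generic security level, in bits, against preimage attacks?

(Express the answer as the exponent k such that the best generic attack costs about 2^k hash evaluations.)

Step 1: The hash has a 846-bit output.
Step 2: Preimage resistance means: given a digest h(x), it should be infeasible to find any input that hashes to it.
With a 846-bit output there are 2^846 possible digests, so a generic brute-force preimage search costs about 2^846 evaluations.
Step 3: Security level = 846 bits.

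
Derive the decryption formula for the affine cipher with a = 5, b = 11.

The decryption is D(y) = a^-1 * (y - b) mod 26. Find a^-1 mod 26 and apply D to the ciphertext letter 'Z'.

Step 1: Find a^-1, the modular inverse of 5 mod 26.
Step 2: We need 5 * a^-1 = 1 (mod 26).
Step 3: 5 * 21 = 105 = 4 * 26 + 1, so a^-1 = 21.
Step 4: D(y) = 21(y - 11) mod 26.
Step 5: Apply to 'Z' (y = 25): D(25) = 21 * (25 - 11) mod 26 = 21 * 14 mod 26 = 8 -> 'I'.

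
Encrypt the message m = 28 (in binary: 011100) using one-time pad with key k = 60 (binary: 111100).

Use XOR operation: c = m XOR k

Step 1: Write out the XOR operation bit by bit:
  Message: 011100
  Key:     111100
  XOR:     100000
Step 2: Convert to decimal: 100000 = 32.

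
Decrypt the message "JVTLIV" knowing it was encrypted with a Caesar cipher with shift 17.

Step 1: Reverse the shift by subtracting 17 from each letter position.
  J (position 9) -> position (9-17) mod 26 = 18 -> S
  V (position 21) -> position (21-17) mod 26 = 4 -> E
  T (position 19) -> position (19-17) mod 26 = 2 -> C
  L (position 11) -> position (11-17) mod 26 = 20 -> U
  I (position 8) -> position (8-17) mod 26 = 17 -> R
  V (position 21) -> position (21-17) mod 26 = 4 -> E
Decrypted message: SECURE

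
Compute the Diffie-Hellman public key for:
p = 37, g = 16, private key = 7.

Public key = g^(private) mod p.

Step 1: A = g^a mod p = 16^7 mod 37.
  16^1 mod 37 = 16
  16^2 mod 37 = (16 * 16) mod 37 = 34
  16^3 mod 37 = (34 * 16) mod 37 = 26
  16^4 mod 37 = (26 * 16) mod 37 = 9
  16^5 mod 37 = (9 * 16) mod 37 = 33
  16^6 mod 37 = (33 * 16) mod 37 = 10
  16^7 mod 37 = (10 * 16) mod 37 = 12
Result: A = 12.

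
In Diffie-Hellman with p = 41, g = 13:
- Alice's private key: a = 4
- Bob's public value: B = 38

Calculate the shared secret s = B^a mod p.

Step 1: s = B^a mod p = 38^4 mod 41.
  38^1 mod 41 = 38
  38^2 mod 41 = (38 * 38) mod 41 = 9
  38^3 mod 41 = (9 * 38) mod 41 = 14
  38^4 mod 41 = (14 * 38) mod 41 = 40
Result: shared secret = 40.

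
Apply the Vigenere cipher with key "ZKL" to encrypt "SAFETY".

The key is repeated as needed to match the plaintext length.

Step 1: Repeat key to match plaintext length:
  Plaintext: SAFETY
  Key:       ZKLZKL
Step 2: Encrypt each letter:
  S(18) + Z(25) = (18+25) mod 26 = 17 = R
  A(0) + K(10) = (0+10) mod 26 = 10 = K
  F(5) + L(11) = (5+11) mod 26 = 16 = Q
  E(4) + Z(25) = (4+25) mod 26 = 3 = D
  T(19) + K(10) = (19+10) mod 26 = 3 = D
  Y(24) + L(11) = (24+11) mod 26 = 9 = J
Ciphertext: RKQDDJ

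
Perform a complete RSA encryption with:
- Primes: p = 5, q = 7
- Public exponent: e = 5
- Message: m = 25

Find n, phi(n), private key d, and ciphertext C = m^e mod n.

Step 1: n = 5 * 7 = 35.
Step 2: phi(n) = (5-1)(7-1) = 4 * 6 = 24.
Step 3: Find d = 5^(-1) mod 24 = 5.
  Verify: 5 * 5 = 25 = 1 (mod 24).
Step 4: C = 25^5 mod 35 = 30.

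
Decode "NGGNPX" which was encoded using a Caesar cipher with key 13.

Step 1: Reverse the shift by subtracting 13 from each letter position.
  N (position 13) -> position (13-13) mod 26 = 0 -> A
  G (position 6) -> position (6-13) mod 26 = 19 -> T
  G (position 6) -> position (6-13) mod 26 = 19 -> T
  N (position 13) -> position (13-13) mod 26 = 0 -> A
  P (position 15) -> position (15-13) mod 26 = 2 -> C
  X (position 23) -> position (23-13) mod 26 = 10 -> K
Decrypted message: ATTACK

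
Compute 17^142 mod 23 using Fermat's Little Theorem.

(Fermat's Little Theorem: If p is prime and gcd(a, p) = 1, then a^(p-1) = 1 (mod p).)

Step 1: Since 23 is prime, by Fermat's Little Theorem: 17^22 = 1 (mod 23).
Step 2: Reduce exponent: 142 mod 22 = 10.
Step 3: So 17^142 = 17^10 (mod 23).
Step 4: 17^10 mod 23 = 4.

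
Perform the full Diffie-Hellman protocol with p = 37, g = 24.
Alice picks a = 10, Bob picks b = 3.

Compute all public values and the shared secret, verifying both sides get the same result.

Step 1: A = g^a mod p = 24^10 mod 37 = 4.
Step 2: B = g^b mod p = 24^3 mod 37 = 23.
Step 3: Alice computes s = B^a mod p = 23^10 mod 37 = 27.
Step 4: Bob computes s = A^b mod p = 4^3 mod 37 = 27.
Both sides agree: shared secret = 27.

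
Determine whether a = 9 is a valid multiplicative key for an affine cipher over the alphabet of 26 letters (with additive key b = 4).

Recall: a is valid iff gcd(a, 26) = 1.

Step 1: Compute gcd(9, 26).
Step 2: gcd(9, 26) = 1.
Since gcd = 1, 9 is coprime with 26, so it is a valid key.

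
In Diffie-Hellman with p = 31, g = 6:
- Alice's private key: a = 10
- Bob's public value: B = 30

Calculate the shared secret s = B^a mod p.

Step 1: s = B^a mod p = 30^10 mod 31.
  30^1 mod 31 = 30
  30^2 mod 31 = (30 * 30) mod 31 = 1
  30^3 mod 31 = (1 * 30) mod 31 = 30
  30^4 mod 31 = (30 * 30) mod 31 = 1
  30^5 mod 31 = (1 * 30) mod 31 = 30
  30^6 mod 31 = (30 * 30) mod 31 = 1
  30^7 mod 31 = (1 * 30) mod 31 = 30
  30^8 mod 31 = (30 * 30) mod 31 = 1
  30^9 mod 31 = (1 * 30) mod 31 = 30
  30^10 mod 31 = (30 * 30) mod 31 = 1
Result: shared secret = 1.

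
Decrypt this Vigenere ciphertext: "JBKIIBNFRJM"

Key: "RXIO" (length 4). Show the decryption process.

Step 1: Key 'RXIO' has length 4. Extended key: RXIORXIORXI
Step 2: Decrypt each position:
  J(9) - R(17) = 18 = S
  B(1) - X(23) = 4 = E
  K(10) - I(8) = 2 = C
  I(8) - O(14) = 20 = U
  I(8) - R(17) = 17 = R
  B(1) - X(23) = 4 = E
  N(13) - I(8) = 5 = F
  F(5) - O(14) = 17 = R
  R(17) - R(17) = 0 = A
  J(9) - X(23) = 12 = M
  M(12) - I(8) = 4 = E
Plaintext: SECUREFRAME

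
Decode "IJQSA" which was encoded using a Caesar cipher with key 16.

Step 1: Reverse the shift by subtracting 16 from each letter position.
  I (position 8) -> position (8-16) mod 26 = 18 -> S
  J (position 9) -> position (9-16) mod 26 = 19 -> T
  Q (position 16) -> position (16-16) mod 26 = 0 -> A
  S (position 18) -> position (18-16) mod 26 = 2 -> C
  A (position 0) -> position (0-16) mod 26 = 10 -> K
Decrypted message: STACK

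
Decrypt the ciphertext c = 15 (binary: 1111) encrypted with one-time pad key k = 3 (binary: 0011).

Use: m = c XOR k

Step 1: XOR ciphertext with key:
  Ciphertext: 1111
  Key:        0011
  XOR:        1100
Step 2: Plaintext = 1100 = 12 in decimal.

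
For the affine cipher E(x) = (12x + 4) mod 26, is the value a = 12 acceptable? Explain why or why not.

Step 1: Compute gcd(12, 26).
Step 2: gcd(12, 26) = 2.
Since gcd = 2 != 1, 12 shares a common factor with 26, so it cannot be used.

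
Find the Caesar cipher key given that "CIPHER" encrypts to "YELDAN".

Step 1: Compare first letters: C (position 2) -> Y (position 24).
Step 2: Shift = (24 - 2) mod 26 = 22.
The shift value is 22.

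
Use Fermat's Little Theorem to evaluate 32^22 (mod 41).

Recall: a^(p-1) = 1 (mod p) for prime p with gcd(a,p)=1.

Step 1: Since 41 is prime, by Fermat's Little Theorem: 32^40 = 1 (mod 41).
Step 2: Reduce exponent: 22 mod 40 = 22.
Step 3: So 32^22 = 32^22 (mod 41).
Step 4: 32^22 mod 41 = 40.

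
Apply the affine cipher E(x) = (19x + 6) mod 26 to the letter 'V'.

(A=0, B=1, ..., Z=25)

Step 1: Convert 'V' to number: x = 21.
Step 2: E(21) = (19 * 21 + 6) mod 26 = 405 mod 26 = 15.
Step 3: Convert 15 back to letter: P.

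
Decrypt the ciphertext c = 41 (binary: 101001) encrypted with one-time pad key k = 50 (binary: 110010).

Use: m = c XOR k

Step 1: XOR ciphertext with key:
  Ciphertext: 101001
  Key:        110010
  XOR:        011011
Step 2: Plaintext = 011011 = 27 in decimal.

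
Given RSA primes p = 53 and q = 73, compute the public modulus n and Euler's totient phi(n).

Step 1: n = p * q = 53 * 73 = 3869.
Step 2: phi(n) = (p-1)(q-1) = 52 * 72 = 3744.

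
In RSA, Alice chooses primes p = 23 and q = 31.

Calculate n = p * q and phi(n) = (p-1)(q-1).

Step 1: n = p * q = 23 * 31 = 713.
Step 2: phi(n) = (p-1)(q-1) = 22 * 30 = 660.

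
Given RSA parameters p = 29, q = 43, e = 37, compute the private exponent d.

Step 1: n = 29 * 43 = 1247.
Step 2: phi(n) = 28 * 42 = 1176.
Step 3: Find d such that 37 * d = 1 (mod 1176).
Step 4: d = 37^(-1) mod 1176 = 445.
Verification: 37 * 445 = 16465 = 14 * 1176 + 1.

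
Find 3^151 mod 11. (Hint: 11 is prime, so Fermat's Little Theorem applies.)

Step 1: Since 11 is prime, by Fermat's Little Theorem: 3^10 = 1 (mod 11).
Step 2: Reduce exponent: 151 mod 10 = 1.
Step 3: So 3^151 = 3^1 (mod 11).
Step 4: 3^1 mod 11 = 3.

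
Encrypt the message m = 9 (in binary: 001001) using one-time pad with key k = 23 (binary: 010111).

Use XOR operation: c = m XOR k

Step 1: Write out the XOR operation bit by bit:
  Message: 001001
  Key:     010111
  XOR:     011110
Step 2: Convert to decimal: 011110 = 30.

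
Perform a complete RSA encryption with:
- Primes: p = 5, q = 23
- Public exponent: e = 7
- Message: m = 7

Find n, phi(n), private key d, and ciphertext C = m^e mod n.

Step 1: n = 5 * 23 = 115.
Step 2: phi(n) = (5-1)(23-1) = 4 * 22 = 88.
Step 3: Find d = 7^(-1) mod 88 = 63.
  Verify: 7 * 63 = 441 = 1 (mod 88).
Step 4: C = 7^7 mod 115 = 28.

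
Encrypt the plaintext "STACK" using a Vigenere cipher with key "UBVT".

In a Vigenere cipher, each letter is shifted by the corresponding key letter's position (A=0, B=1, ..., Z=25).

Step 1: Repeat key to match plaintext length:
  Plaintext: STACK
  Key:       UBVTU
Step 2: Encrypt each letter:
  S(18) + U(20) = (18+20) mod 26 = 12 = M
  T(19) + B(1) = (19+1) mod 26 = 20 = U
  A(0) + V(21) = (0+21) mod 26 = 21 = V
  C(2) + T(19) = (2+19) mod 26 = 21 = V
  K(10) + U(20) = (10+20) mod 26 = 4 = E
Ciphertext: MUVVE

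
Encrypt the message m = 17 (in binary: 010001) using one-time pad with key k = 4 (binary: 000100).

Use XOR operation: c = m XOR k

Step 1: Write out the XOR operation bit by bit:
  Message: 010001
  Key:     000100
  XOR:     010101
Step 2: Convert to decimal: 010101 = 21.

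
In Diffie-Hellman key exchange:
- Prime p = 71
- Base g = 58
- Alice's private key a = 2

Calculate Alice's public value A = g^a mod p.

Step 1: A = g^a mod p = 58^2 mod 71.
  58^1 mod 71 = 58
  58^2 mod 71 = (58 * 58) mod 71 = 27
Result: A = 27.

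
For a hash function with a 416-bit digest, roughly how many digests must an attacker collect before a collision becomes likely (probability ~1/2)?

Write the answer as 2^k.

Step 1: The birthday paradox gives collision probability ~50% after sqrt(2^n) = 2^(n/2) hashes.
Step 2: For 416-bit output: 2^(416/2) = 2^208.
Step 3: Approximately 2^208 hash computations needed.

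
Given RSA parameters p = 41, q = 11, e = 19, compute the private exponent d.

Step 1: n = 41 * 11 = 451.
Step 2: phi(n) = 40 * 10 = 400.
Step 3: Find d such that 19 * d = 1 (mod 400).
Step 4: d = 19^(-1) mod 400 = 379.
Verification: 19 * 379 = 7201 = 18 * 400 + 1.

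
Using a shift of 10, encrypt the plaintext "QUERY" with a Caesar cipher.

Step 1: For each letter, shift forward by 10 positions (mod 26).
  Q (position 16) -> position (16+10) mod 26 = 0 -> A
  U (position 20) -> position (20+10) mod 26 = 4 -> E
  E (position 4) -> position (4+10) mod 26 = 14 -> O
  R (position 17) -> position (17+10) mod 26 = 1 -> B
  Y (position 24) -> position (24+10) mod 26 = 8 -> I
Result: AEOBI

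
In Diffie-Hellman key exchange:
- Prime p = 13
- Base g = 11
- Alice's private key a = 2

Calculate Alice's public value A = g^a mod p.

Step 1: A = g^a mod p = 11^2 mod 13.
  11^1 mod 13 = 11
  11^2 mod 13 = (11 * 11) mod 13 = 4
Result: A = 4.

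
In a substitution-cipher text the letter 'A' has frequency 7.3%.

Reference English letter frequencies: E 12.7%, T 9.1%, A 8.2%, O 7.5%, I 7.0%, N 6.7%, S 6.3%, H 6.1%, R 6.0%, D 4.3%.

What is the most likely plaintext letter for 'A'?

Step 1: The observed frequency is 7.3%.
Step 2: Compare with English frequencies:
  E: 12.7% (difference: 5.4%)
  T: 9.1% (difference: 1.8%)
  A: 8.2% (difference: 0.9%)
  O: 7.5% (difference: 0.2%) <-- closest
  I: 7.0% (difference: 0.3%)
  N: 6.7% (difference: 0.6%)
  S: 6.3% (difference: 1.0%)
  H: 6.1% (difference: 1.2%)
  R: 6.0% (difference: 1.3%)
  D: 4.3% (difference: 3.0%)
Step 3: 'A' most likely represents 'O' (frequency 7.5%).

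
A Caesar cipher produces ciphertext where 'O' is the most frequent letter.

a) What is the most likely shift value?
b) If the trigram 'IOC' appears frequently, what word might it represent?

Step 1: In English, 'E' is the most frequent letter (12.7%).
Step 2: The most frequent ciphertext letter is 'O' (position 14).
Step 3: Shift = (14 - 4) mod 26 = 10.
Step 4: Decrypt 'IOC' by shifting back 10:
  I -> Y
  O -> E
  C -> S
Step 5: 'IOC' decrypts to 'YES'.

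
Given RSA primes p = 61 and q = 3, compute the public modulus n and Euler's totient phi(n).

Step 1: n = p * q = 61 * 3 = 183.
Step 2: phi(n) = (p-1)(q-1) = 60 * 2 = 120.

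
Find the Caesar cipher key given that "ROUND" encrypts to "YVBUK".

Step 1: Compare first letters: R (position 17) -> Y (position 24).
Step 2: Shift = (24 - 17) mod 26 = 7.
The shift value is 7.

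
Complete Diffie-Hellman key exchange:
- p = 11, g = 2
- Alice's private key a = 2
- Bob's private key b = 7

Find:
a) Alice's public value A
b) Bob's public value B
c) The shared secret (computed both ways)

Step 1: A = g^a mod p = 2^2 mod 11 = 4.
Step 2: B = g^b mod p = 2^7 mod 11 = 7.
Step 3: Alice computes s = B^a mod p = 7^2 mod 11 = 5.
Step 4: Bob computes s = A^b mod p = 4^7 mod 11 = 5.
Both sides agree: shared secret = 5.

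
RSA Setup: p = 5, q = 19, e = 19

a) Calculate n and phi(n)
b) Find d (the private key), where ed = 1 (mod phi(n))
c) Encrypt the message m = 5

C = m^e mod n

Step 1: n = 5 * 19 = 95.
Step 2: phi(n) = (5-1)(19-1) = 4 * 18 = 72.
Step 3: Find d = 19^(-1) mod 72 = 19.
  Verify: 19 * 19 = 361 = 1 (mod 72).
Step 4: C = 5^19 mod 95 = 5.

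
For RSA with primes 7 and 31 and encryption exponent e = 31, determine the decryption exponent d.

Step 1: n = 7 * 31 = 217.
Step 2: phi(n) = 6 * 30 = 180.
Step 3: Find d such that 31 * d = 1 (mod 180).
Step 4: d = 31^(-1) mod 180 = 151.
Verification: 31 * 151 = 4681 = 26 * 180 + 1.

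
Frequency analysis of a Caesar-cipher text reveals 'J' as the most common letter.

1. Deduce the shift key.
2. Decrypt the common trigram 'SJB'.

Step 1: In English, 'E' is the most frequent letter (12.7%).
Step 2: The most frequent ciphertext letter is 'J' (position 9).
Step 3: Shift = (9 - 4) mod 26 = 5.
Step 4: Decrypt 'SJB' by shifting back 5:
  S -> N
  J -> E
  B -> W
Step 5: 'SJB' decrypts to 'NEW'.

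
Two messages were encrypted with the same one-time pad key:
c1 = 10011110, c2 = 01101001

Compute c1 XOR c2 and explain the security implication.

Step 1: c1 XOR c2 = (m1 XOR k) XOR (m2 XOR k).
Step 2: By XOR associativity/commutativity: = m1 XOR m2 XOR k XOR k = m1 XOR m2.
Step 3: 10011110 XOR 01101001 = 11110111 = 247.
Step 4: The key cancels out! An attacker learns m1 XOR m2 = 247, revealing the relationship between plaintexts.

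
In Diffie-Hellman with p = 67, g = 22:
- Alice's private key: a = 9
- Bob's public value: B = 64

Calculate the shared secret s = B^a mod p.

Step 1: s = B^a mod p = 64^9 mod 67.
  64^1 mod 67 = 64
  64^2 mod 67 = (64 * 64) mod 67 = 9
  64^3 mod 67 = (9 * 64) mod 67 = 40
  64^4 mod 67 = (40 * 64) mod 67 = 14
  64^5 mod 67 = (14 * 64) mod 67 = 25
  64^6 mod 67 = (25 * 64) mod 67 = 59
  64^7 mod 67 = (59 * 64) mod 67 = 24
  64^8 mod 67 = (24 * 64) mod 67 = 62
  64^9 mod 67 = (62 * 64) mod 67 = 15
Result: shared secret = 15.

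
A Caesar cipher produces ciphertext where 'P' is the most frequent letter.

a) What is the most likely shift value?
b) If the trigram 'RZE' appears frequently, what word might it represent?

Step 1: In English, 'E' is the most frequent letter (12.7%).
Step 2: The most frequent ciphertext letter is 'P' (position 15).
Step 3: Shift = (15 - 4) mod 26 = 11.
Step 4: Decrypt 'RZE' by shifting back 11:
  R -> G
  Z -> O
  E -> T
Step 5: 'RZE' decrypts to 'GOT'.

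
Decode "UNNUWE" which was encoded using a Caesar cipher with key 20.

Step 1: Reverse the shift by subtracting 20 from each letter position.
  U (position 20) -> position (20-20) mod 26 = 0 -> A
  N (position 13) -> position (13-20) mod 26 = 19 -> T
  N (position 13) -> position (13-20) mod 26 = 19 -> T
  U (position 20) -> position (20-20) mod 26 = 0 -> A
  W (position 22) -> position (22-20) mod 26 = 2 -> C
  E (position 4) -> position (4-20) mod 26 = 10 -> K
Decrypted message: ATTACK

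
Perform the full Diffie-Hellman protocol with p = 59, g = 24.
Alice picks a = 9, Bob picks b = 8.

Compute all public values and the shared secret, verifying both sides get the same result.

Step 1: A = g^a mod p = 24^9 mod 59 = 50.
Step 2: B = g^b mod p = 24^8 mod 59 = 7.
Step 3: Alice computes s = B^a mod p = 7^9 mod 59 = 26.
Step 4: Bob computes s = A^b mod p = 50^8 mod 59 = 26.
Both sides agree: shared secret = 26.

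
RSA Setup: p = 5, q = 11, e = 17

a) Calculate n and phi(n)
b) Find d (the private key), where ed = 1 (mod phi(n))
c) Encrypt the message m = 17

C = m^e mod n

Step 1: n = 5 * 11 = 55.
Step 2: phi(n) = (5-1)(11-1) = 4 * 10 = 40.
Step 3: Find d = 17^(-1) mod 40 = 33.
  Verify: 17 * 33 = 561 = 1 (mod 40).
Step 4: C = 17^17 mod 55 = 52.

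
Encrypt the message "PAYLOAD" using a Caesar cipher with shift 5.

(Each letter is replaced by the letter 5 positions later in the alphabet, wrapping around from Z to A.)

Step 1: For each letter, shift forward by 5 positions (mod 26).
  P (position 15) -> position (15+5) mod 26 = 20 -> U
  A (position 0) -> position (0+5) mod 26 = 5 -> F
  Y (position 24) -> position (24+5) mod 26 = 3 -> D
  L (position 11) -> position (11+5) mod 26 = 16 -> Q
  O (position 14) -> position (14+5) mod 26 = 19 -> T
  A (position 0) -> position (0+5) mod 26 = 5 -> F
  D (position 3) -> position (3+5) mod 26 = 8 -> I
Result: UFDQTFI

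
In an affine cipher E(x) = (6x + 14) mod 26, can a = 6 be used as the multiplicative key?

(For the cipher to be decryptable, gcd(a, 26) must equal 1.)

Step 1: Compute gcd(6, 26).
Step 2: gcd(6, 26) = 2.
Since gcd = 2 != 1, 6 shares a common factor with 26, so it cannot be used.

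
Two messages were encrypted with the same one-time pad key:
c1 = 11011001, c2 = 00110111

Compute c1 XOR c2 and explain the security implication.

Step 1: c1 XOR c2 = (m1 XOR k) XOR (m2 XOR k).
Step 2: By XOR associativity/commutativity: = m1 XOR m2 XOR k XOR k = m1 XOR m2.
Step 3: 11011001 XOR 00110111 = 11101110 = 238.
Step 4: The key cancels out! An attacker learns m1 XOR m2 = 238, revealing the relationship between plaintexts.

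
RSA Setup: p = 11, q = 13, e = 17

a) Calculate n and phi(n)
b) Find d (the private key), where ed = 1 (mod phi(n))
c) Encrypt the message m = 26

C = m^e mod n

Step 1: n = 11 * 13 = 143.
Step 2: phi(n) = (11-1)(13-1) = 10 * 12 = 120.
Step 3: Find d = 17^(-1) mod 120 = 113.
  Verify: 17 * 113 = 1921 = 1 (mod 120).
Step 4: C = 26^17 mod 143 = 104.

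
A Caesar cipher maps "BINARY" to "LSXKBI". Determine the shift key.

Step 1: Compare first letters: B (position 1) -> L (position 11).
Step 2: Shift = (11 - 1) mod 26 = 10.
The shift value is 10.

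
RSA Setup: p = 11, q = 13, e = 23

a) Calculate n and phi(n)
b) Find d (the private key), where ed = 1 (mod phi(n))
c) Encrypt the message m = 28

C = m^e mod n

Step 1: n = 11 * 13 = 143.
Step 2: phi(n) = (11-1)(13-1) = 10 * 12 = 120.
Step 3: Find d = 23^(-1) mod 120 = 47.
  Verify: 23 * 47 = 1081 = 1 (mod 120).
Step 4: C = 28^23 mod 143 = 7.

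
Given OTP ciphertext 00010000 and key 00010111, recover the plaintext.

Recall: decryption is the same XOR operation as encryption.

Step 1: XOR ciphertext with key:
  Ciphertext: 00010000
  Key:        00010111
  XOR:        00000111
Step 2: Plaintext = 00000111 = 7 in decimal.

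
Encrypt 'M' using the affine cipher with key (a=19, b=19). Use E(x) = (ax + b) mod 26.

Step 1: Convert 'M' to number: x = 12.
Step 2: E(12) = (19 * 12 + 19) mod 26 = 247 mod 26 = 13.
Step 3: Convert 13 back to letter: N.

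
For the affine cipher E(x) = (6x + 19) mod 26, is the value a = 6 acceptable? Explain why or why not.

Step 1: Compute gcd(6, 26).
Step 2: gcd(6, 26) = 2.
Since gcd = 2 != 1, 6 shares a common factor with 26, so it cannot be used.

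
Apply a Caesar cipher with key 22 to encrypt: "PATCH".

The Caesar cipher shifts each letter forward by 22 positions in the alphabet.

Step 1: For each letter, shift forward by 22 positions (mod 26).
  P (position 15) -> position (15+22) mod 26 = 11 -> L
  A (position 0) -> position (0+22) mod 26 = 22 -> W
  T (position 19) -> position (19+22) mod 26 = 15 -> P
  C (position 2) -> position (2+22) mod 26 = 24 -> Y
  H (position 7) -> position (7+22) mod 26 = 3 -> D
Result: LWPYD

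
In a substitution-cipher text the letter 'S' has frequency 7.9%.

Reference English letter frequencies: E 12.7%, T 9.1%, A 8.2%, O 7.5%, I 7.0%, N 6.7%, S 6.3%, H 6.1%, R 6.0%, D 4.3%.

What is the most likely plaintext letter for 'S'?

Step 1: The observed frequency is 7.9%.
Step 2: Compare with English frequencies:
  E: 12.7% (difference: 4.8%)
  T: 9.1% (difference: 1.2%)
  A: 8.2% (difference: 0.3%) <-- closest
  O: 7.5% (difference: 0.4%)
  I: 7.0% (difference: 0.9%)
  N: 6.7% (difference: 1.2%)
  S: 6.3% (difference: 1.6%)
  H: 6.1% (difference: 1.8%)
  R: 6.0% (difference: 1.9%)
  D: 4.3% (difference: 3.6%)
Step 3: 'S' most likely represents 'A' (frequency 8.2%).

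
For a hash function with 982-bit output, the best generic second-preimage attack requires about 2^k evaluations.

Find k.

Step 1: The hash has a 982-bit output.
Step 2: Second-preimage resistance means: given a specific input x, it should be infeasible to find a different y with h(y) = h(x).
With a 982-bit output, a generic search for a second preimage costs about 2^982 evaluations (each trial matches the fixed target with probability 2^-982).
Step 3: Security level = 982 bits.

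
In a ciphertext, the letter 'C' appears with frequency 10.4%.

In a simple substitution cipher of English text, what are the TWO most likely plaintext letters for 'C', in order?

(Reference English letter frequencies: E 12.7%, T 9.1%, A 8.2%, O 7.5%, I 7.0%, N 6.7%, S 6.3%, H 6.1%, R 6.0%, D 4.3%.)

Step 1: Observed frequency of 'C' is 10.4%.
Step 2: Compute distances to each reference frequency and sort:
  T (9.1%): difference = 1.3% <-- BEST
  A (8.2%): difference = 2.2% <-- RUNNER-UP
  E (12.7%): difference = 2.3%
  O (7.5%): difference = 2.9%
  I (7.0%): difference = 3.4%
Step 3: Most likely is 'T' (9.1%, diff 1.3%); second most likely is 'A' (8.2%, diff 2.2%).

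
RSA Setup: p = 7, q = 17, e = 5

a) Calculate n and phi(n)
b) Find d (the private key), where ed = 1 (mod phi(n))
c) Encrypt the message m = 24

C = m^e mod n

Step 1: n = 7 * 17 = 119.
Step 2: phi(n) = (7-1)(17-1) = 6 * 16 = 96.
Step 3: Find d = 5^(-1) mod 96 = 77.
  Verify: 5 * 77 = 385 = 1 (mod 96).
Step 4: C = 24^5 mod 119 = 96.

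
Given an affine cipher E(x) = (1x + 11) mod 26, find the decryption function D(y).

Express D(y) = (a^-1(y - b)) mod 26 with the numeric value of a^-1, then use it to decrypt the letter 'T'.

Step 1: Find a^-1, the modular inverse of 1 mod 26.
Step 2: We need 1 * a^-1 = 1 (mod 26).
Step 3: 1 * 1 = 1 = 0 * 26 + 1, so a^-1 = 1.
Step 4: D(y) = 1(y - 11) mod 26.
Step 5: Apply to 'T' (y = 19): D(19) = 1 * (19 - 11) mod 26 = 1 * 8 mod 26 = 8 -> 'I'.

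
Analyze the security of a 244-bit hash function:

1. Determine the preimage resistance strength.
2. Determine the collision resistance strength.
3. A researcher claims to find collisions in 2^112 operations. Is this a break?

Step 1: Preimage resistance requires brute-force of 2^244 operations.
Step 2: Collision resistance (birthday bound) = 2^(244/2) = 2^122.
Step 3: The claimed attack costs 2^112 operations.
Step 4: Since 2^112 < 2^122, the claimed attack beats the generic birthday bound, so collision resistance is broken.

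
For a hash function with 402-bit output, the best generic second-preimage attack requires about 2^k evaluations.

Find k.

Step 1: The hash has a 402-bit output.
Step 2: Second-preimage resistance means: given a specific input x, it should be infeasible to find a different y with h(y) = h(x).
With a 402-bit output, a generic search for a second preimage costs about 2^402 evaluations (each trial matches the fixed target with probability 2^-402).
Step 3: Security level = 402 bits.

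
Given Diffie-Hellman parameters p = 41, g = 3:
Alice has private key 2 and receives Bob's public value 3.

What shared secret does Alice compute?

Step 1: s = B^a mod p = 3^2 mod 41.
  3^1 mod 41 = 3
  3^2 mod 41 = (3 * 3) mod 41 = 9
Result: shared secret = 9.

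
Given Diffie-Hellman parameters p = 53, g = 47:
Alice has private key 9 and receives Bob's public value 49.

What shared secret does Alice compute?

Step 1: s = B^a mod p = 49^9 mod 53.
  49^1 mod 53 = 49
  49^2 mod 53 = (49 * 49) mod 53 = 16
  49^3 mod 53 = (16 * 49) mod 53 = 42
  49^4 mod 53 = (42 * 49) mod 53 = 44
  49^5 mod 53 = (44 * 49) mod 53 = 36
  49^6 mod 53 = (36 * 49) mod 53 = 15
  49^7 mod 53 = (15 * 49) mod 53 = 46
  49^8 mod 53 = (46 * 49) mod 53 = 28
  49^9 mod 53 = (28 * 49) mod 53 = 47
Result: shared secret = 47.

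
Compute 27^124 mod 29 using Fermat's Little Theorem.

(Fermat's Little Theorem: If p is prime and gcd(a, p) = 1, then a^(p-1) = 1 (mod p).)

Step 1: Since 29 is prime, by Fermat's Little Theorem: 27^28 = 1 (mod 29).
Step 2: Reduce exponent: 124 mod 28 = 12.
Step 3: So 27^124 = 27^12 (mod 29).
Step 4: 27^12 mod 29 = 7.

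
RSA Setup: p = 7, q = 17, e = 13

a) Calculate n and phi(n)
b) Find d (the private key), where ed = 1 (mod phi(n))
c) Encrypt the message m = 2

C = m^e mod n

Step 1: n = 7 * 17 = 119.
Step 2: phi(n) = (7-1)(17-1) = 6 * 16 = 96.
Step 3: Find d = 13^(-1) mod 96 = 37.
  Verify: 13 * 37 = 481 = 1 (mod 96).
Step 4: C = 2^13 mod 119 = 100.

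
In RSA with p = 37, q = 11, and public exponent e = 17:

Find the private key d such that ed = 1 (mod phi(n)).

Step 1: n = 37 * 11 = 407.
Step 2: phi(n) = 36 * 10 = 360.
Step 3: Find d such that 17 * d = 1 (mod 360).
Step 4: d = 17^(-1) mod 360 = 233.
Verification: 17 * 233 = 3961 = 11 * 360 + 1.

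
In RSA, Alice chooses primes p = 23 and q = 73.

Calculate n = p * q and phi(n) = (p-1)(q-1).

Step 1: n = p * q = 23 * 73 = 1679.
Step 2: phi(n) = (p-1)(q-1) = 22 * 72 = 1584.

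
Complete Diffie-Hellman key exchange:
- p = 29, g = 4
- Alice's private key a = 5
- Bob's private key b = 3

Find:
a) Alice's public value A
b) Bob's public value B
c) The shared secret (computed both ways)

Step 1: A = g^a mod p = 4^5 mod 29 = 9.
Step 2: B = g^b mod p = 4^3 mod 29 = 6.
Step 3: Alice computes s = B^a mod p = 6^5 mod 29 = 4.
Step 4: Bob computes s = A^b mod p = 9^3 mod 29 = 4.
Both sides agree: shared secret = 4.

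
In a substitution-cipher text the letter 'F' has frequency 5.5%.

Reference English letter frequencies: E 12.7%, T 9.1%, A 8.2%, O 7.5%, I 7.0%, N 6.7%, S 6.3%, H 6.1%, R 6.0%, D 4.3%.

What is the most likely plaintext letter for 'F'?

Step 1: The observed frequency is 5.5%.
Step 2: Compare with English frequencies:
  E: 12.7% (difference: 7.2%)
  T: 9.1% (difference: 3.6%)
  A: 8.2% (difference: 2.7%)
  O: 7.5% (difference: 2.0%)
  I: 7.0% (difference: 1.5%)
  N: 6.7% (difference: 1.2%)
  S: 6.3% (difference: 0.8%)
  H: 6.1% (difference: 0.6%)
  R: 6.0% (difference: 0.5%) <-- closest
  D: 4.3% (difference: 1.2%)
Step 3: 'F' most likely represents 'R' (frequency 6.0%).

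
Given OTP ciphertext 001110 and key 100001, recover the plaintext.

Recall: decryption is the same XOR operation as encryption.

Step 1: XOR ciphertext with key:
  Ciphertext: 001110
  Key:        100001
  XOR:        101111
Step 2: Plaintext = 101111 = 47 in decimal.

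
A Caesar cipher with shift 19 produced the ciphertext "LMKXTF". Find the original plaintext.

Step 1: Reverse the shift by subtracting 19 from each letter position.
  L (position 11) -> position (11-19) mod 26 = 18 -> S
  M (position 12) -> position (12-19) mod 26 = 19 -> T
  K (position 10) -> position (10-19) mod 26 = 17 -> R
  X (position 23) -> position (23-19) mod 26 = 4 -> E
  T (position 19) -> position (19-19) mod 26 = 0 -> A
  F (position 5) -> position (5-19) mod 26 = 12 -> M
Decrypted message: STREAM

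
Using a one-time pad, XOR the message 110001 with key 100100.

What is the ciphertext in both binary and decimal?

Step 1: Write out the XOR operation bit by bit:
  Message: 110001
  Key:     100100
  XOR:     010101
Step 2: Convert to decimal: 010101 = 21.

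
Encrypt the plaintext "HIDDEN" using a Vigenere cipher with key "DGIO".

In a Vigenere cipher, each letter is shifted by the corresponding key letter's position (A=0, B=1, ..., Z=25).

Step 1: Repeat key to match plaintext length:
  Plaintext: HIDDEN
  Key:       DGIODG
Step 2: Encrypt each letter:
  H(7) + D(3) = (7+3) mod 26 = 10 = K
  I(8) + G(6) = (8+6) mod 26 = 14 = O
  D(3) + I(8) = (3+8) mod 26 = 11 = L
  D(3) + O(14) = (3+14) mod 26 = 17 = R
  E(4) + D(3) = (4+3) mod 26 = 7 = H
  N(13) + G(6) = (13+6) mod 26 = 19 = T
Ciphertext: KOLRHT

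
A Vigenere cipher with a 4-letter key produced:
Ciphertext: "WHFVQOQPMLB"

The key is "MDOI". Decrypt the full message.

Step 1: Key 'MDOI' has length 4. Extended key: MDOIMDOIMDO
Step 2: Decrypt each position:
  W(22) - M(12) = 10 = K
  H(7) - D(3) = 4 = E
  F(5) - O(14) = 17 = R
  V(21) - I(8) = 13 = N
  Q(16) - M(12) = 4 = E
  O(14) - D(3) = 11 = L
  Q(16) - O(14) = 2 = C
  P(15) - I(8) = 7 = H
  M(12) - M(12) = 0 = A
  L(11) - D(3) = 8 = I
  B(1) - O(14) = 13 = N
Plaintext: KERNELCHAIN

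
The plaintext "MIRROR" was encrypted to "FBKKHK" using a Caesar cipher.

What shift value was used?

Step 1: Compare first letters: M (position 12) -> F (position 5).
Step 2: Shift = (5 - 12) mod 26 = 19.
The shift value is 19.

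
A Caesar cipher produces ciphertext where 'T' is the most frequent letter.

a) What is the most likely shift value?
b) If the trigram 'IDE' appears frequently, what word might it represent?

Step 1: In English, 'E' is the most frequent letter (12.7%).
Step 2: The most frequent ciphertext letter is 'T' (position 19).
Step 3: Shift = (19 - 4) mod 26 = 15.
Step 4: Decrypt 'IDE' by shifting back 15:
  I -> T
  D -> O
  E -> P
Step 5: 'IDE' decrypts to 'TOP'.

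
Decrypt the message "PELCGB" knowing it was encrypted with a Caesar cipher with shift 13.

Step 1: Reverse the shift by subtracting 13 from each letter position.
  P (position 15) -> position (15-13) mod 26 = 2 -> C
  E (position 4) -> position (4-13) mod 26 = 17 -> R
  L (position 11) -> position (11-13) mod 26 = 24 -> Y
  C (position 2) -> position (2-13) mod 26 = 15 -> P
  G (position 6) -> position (6-13) mod 26 = 19 -> T
  B (position 1) -> position (1-13) mod 26 = 14 -> O
Decrypted message: CRYPTO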